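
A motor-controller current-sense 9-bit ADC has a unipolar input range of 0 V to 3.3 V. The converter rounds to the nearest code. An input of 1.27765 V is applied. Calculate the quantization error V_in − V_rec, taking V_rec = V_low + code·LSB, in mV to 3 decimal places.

1.478 mV

Step size: 3.3 V ÷ 2^9 = 6.445 mV.
Scaled input = 198.2293 LSBs, so code = 198.
V_rec = 0 + 198·0.00644531 = 1.2761719 V.
Difference: 0.00147813 V → 1.478 mV.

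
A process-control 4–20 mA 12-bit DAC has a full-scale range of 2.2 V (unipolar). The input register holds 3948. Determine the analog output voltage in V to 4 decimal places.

LSB = 2.2 V / 2^12 = 0.537 mV.
V_out = 0 + 3948 × 0.000537109 V = 2.12051 V.

2.1205 V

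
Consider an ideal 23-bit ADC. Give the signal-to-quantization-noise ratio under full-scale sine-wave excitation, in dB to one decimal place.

SNR ≈ 6.02·N + 1.76 dB = 6.02·23 + 1.76 = 140.22 dB.

140.2 dB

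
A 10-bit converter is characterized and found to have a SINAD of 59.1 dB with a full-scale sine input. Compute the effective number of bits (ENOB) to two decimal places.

9.52 bits

ENOB = (SINAD − 1.76) / 6.02 = (59.1 − 1.76)/6.02 = 9.525.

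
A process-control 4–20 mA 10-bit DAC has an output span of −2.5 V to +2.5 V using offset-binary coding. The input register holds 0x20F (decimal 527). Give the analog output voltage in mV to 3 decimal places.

73.242 mV

LSB = 5 V / 2^10 = 4.883 mV.
Code 0x20F = 527 decimal.
V_out = (−2.5) + 527 × 0.00488281 V = 0.0732422 V.
= 73.242 mV.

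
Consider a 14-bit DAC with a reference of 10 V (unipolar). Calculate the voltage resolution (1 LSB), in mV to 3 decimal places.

Full-scale span = 10 V.
LSB = 10 / 2^14 = 10 / 16384 = 0.000610352 V = 0.610 mV.

0.610 mV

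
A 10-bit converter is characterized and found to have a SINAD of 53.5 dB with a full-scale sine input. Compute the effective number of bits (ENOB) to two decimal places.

ENOB = (SINAD − 1.76) / 6.02 = (53.5 − 1.76)/6.02 = 8.595.

8.59 bits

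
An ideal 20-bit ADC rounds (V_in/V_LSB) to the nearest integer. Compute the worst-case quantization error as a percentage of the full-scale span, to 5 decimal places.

Rounding → worst-case error = ½ LSB = V_FS/2^21, so 100/2097152 = 4.76837e-05 % of full scale.

0.00005 %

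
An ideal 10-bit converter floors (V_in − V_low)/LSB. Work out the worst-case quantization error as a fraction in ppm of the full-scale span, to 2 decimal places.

Truncating → worst-case error = 1 LSB = V_FS/2^10, so 1e+06/1024 = 976.562 ppm of full scale.

976.56 ppm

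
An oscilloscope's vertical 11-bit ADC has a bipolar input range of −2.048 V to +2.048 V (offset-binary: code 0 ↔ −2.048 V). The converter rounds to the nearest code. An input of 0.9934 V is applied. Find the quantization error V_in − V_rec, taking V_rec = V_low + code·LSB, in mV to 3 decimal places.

-0.600 mV

Step size: 4.096 V ÷ 2^11 = 2.000 mV.
(V_in − V_low)/LSB = (0.9934 − (−2.048))/0.002 = 1520.7000 → code 1521 (round).
Code 1521 maps back to (−2.048) + 1521×0.002 V = 0.994 V.
Difference: -0.0006 V → -0.600 mV.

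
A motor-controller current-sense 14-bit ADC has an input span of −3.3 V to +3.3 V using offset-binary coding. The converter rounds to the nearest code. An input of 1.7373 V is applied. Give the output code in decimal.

code 12505

Full-scale span = 6.6 V; LSB = 6.6/2^14 = 402.83 µV.
Input sits at 12504.716 steps above V_low.
round(12504.716) = 12505.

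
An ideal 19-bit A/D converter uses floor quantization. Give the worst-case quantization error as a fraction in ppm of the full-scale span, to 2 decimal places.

1.91 ppm

Truncating → worst-case error = 1 LSB = V_FS/2^19, so 1e+06/524288 = 1.90735 ppm of full scale.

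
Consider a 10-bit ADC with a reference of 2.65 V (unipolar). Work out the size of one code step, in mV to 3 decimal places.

2.588 mV

Full-scale span = 2.65 V.
LSB = 2.65 / 2^10 = 2.65 / 1024 = 0.00258789 V = 2.588 mV.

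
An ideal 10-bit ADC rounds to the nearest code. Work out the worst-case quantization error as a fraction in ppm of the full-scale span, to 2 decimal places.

Rounding → worst-case error = ½ LSB = V_FS/2^11, so 1e+06/2048 = 488.281 ppm of full scale.

488.28 ppm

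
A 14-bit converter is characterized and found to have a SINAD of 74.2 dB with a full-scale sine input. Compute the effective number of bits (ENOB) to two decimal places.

ENOB = (SINAD − 1.76) / 6.02 = (74.2 − 1.76)/6.02 = 12.033.

12.03 bits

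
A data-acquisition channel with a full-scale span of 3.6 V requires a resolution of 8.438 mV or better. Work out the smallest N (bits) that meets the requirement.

9 bits

Number of steps required ≥ 3.6 V / 8.438 mV = 426.64.
Need 2^N ≥ 426.64; 2^8 = 256, 2^9 = 512.
Minimum N = 9.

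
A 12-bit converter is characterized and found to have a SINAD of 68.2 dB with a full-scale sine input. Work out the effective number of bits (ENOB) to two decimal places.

ENOB = (SINAD − 1.76) / 6.02 = (68.2 − 1.76)/6.02 = 11.037.

11.04 bits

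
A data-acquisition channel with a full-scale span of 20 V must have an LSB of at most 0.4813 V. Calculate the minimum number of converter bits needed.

6 bits

Number of steps required ≥ 20 V / 0.4813 V = 41.55.
Need 2^N ≥ 41.55; 2^5 = 32, 2^6 = 64.
Minimum N = 6.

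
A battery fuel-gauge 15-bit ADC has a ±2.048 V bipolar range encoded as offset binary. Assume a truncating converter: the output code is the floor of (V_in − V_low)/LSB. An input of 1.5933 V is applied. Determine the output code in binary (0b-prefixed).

code 0b111000111001010 (decimal 29130)

Full-scale span = 4.096 V; LSB = 4.096/2^15 = 125.00 µV.
(1.5933 − (−2.048)) / 0.000125 = 29130.400 LSBs.
So the output code is 29130.
In binary (0b-prefixed): 0b111000111001010.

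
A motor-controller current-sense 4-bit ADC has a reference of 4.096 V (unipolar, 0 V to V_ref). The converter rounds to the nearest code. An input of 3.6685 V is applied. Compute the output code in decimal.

code 14

Full-scale span = 4.096 V; LSB = 4.096/2^4 = 256.000 mV.
(3.6685 − 0) / 0.256 = 14.330 LSBs.
Round → code 14.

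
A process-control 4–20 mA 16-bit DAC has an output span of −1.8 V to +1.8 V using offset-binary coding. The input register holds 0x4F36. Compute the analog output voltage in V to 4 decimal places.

LSB = 3.6 V / 2^16 = 54.93 µV.
Code 0x4F36 = 20278 decimal.
V_out = (−1.8) + 20278 × 5.49316e-05 V = -0.686096 V.

-0.6861 V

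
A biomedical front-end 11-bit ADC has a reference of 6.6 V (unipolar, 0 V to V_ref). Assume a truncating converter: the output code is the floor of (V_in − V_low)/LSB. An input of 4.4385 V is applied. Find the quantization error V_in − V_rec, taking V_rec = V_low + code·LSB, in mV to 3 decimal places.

Step size: 6.6 V ÷ 2^11 = 3.223 mV.
(4.4385 − 0)/0.00322266 = 1377.2800; ⌊·⌋ gives code 1377.
V_rec = 0 + 1377·0.00322266 = 4.4375977 V.
V_in − V_rec = 0.000902344 V = 0.902 mV.

0.902 mV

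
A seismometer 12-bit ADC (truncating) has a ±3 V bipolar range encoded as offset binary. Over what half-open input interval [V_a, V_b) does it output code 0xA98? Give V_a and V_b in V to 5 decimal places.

[0.97266 V, 0.97412 V)

LSB = 6/2^12 = 1.465 mV.
Code 0xA98 = 2712 decimal.
V_a = V_low + 2712·LSB = 0.972656 V; V_b = V_low + 2713·LSB = 0.974121 V.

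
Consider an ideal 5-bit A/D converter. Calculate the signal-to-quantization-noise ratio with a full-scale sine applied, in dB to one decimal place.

SNR ≈ 6.02·N + 1.76 dB = 6.02·5 + 1.76 = 31.86 dB.

31.9 dB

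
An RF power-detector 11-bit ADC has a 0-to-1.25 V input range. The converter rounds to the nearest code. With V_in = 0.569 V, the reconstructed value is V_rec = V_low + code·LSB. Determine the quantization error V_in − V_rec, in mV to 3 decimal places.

Step size: 1.25 V ÷ 2^11 = 0.610 mV.
(0.569 − 0)/0.000610352 = 932.2496; round gives code 932.
Reconstructed: 0.56884766 V.
Error = 0.569 − 0.56884766 = 0.000152344 V = 0.152 mV.

0.152 mV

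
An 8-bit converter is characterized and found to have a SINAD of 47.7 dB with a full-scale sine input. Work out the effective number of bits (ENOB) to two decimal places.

ENOB = (SINAD − 1.76) / 6.02 = (47.7 − 1.76)/6.02 = 7.631.

7.63 bits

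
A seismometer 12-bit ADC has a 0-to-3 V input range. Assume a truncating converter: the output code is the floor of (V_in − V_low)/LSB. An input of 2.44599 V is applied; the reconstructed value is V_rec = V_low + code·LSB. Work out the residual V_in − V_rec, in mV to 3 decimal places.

0.433 mV

LSB = 3/2^12 = 0.732 mV.
(2.44599 − 0)/0.000732422 = 3339.5917; ⌊·⌋ gives code 3339.
Code 3339 maps back to 0 + 3339×0.000732422 V = 2.4455566 V.
V_in − V_rec = 0.000433359 V = 0.433 mV.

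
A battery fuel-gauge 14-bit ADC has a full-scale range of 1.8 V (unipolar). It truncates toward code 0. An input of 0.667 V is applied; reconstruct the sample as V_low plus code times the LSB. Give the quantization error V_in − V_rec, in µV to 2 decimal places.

20.02 µV

Step size: 1.8 V ÷ 2^14 = 109.86 µV.
(0.667 − 0)/0.000109863 = 6071.1822; ⌊·⌋ gives code 6071.
Code 6071 maps back to 0 + 6071×0.000109863 V = 0.66697998 V.
V_in − V_rec = 2.00195e-05 V = 20.02 µV.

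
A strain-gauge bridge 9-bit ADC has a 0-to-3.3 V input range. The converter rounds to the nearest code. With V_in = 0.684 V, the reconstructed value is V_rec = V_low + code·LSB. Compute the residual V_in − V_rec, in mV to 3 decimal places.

0.797 mV

LSB = 3.3/2^9 = 6.445 mV.
(0.684 − 0)/0.00644531 = 106.1236; round gives code 106.
V_rec = 0 + 106·0.00644531 = 0.68320313 V.
Error = 0.684 − 0.68320313 = 0.000796875 V = 0.797 mV.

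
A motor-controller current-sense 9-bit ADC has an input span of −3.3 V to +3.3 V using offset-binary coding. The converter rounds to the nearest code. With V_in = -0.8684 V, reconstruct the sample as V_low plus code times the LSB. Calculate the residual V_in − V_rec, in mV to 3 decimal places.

-4.728 mV

Step size: 6.6 V ÷ 2^9 = 12.891 mV.
(V_in − V_low)/LSB = (-0.8684 − (−3.3))/0.0128906 = 188.6332 → code 189 (round).
Reconstructed: -0.86367187 V.
Error = -0.8684 − (−0.86367187) = -0.00472812 V = -4.728 mV.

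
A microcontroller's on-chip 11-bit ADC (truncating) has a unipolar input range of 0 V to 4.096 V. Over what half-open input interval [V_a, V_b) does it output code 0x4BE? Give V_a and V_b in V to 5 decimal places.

LSB = 4.096/2^11 = 2.000 mV.
Code 0x4BE = 1214 decimal.
V_a = V_low + 1214·LSB = 2.428 V; V_b = V_low + 1215·LSB = 2.43 V.

[2.42800 V, 2.43000 V)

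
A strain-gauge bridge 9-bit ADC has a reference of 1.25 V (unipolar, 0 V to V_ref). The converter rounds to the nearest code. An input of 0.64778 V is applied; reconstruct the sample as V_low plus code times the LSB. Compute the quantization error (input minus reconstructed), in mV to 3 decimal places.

0.807 mV

LSB = 1.25/2^9 = 2.441 mV.
Scaled input = 265.3307 LSBs, so code = 265.
Code 265 maps back to 0 + 265×0.00244141 V = 0.64697266 V.
V_in − V_rec = 0.000807344 V = 0.807 mV.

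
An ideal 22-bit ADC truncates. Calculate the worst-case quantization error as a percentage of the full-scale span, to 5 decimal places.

Truncating → worst-case error = 1 LSB = V_FS/2^22, so 100/4194304 = 2.38419e-05 % of full scale.

0.00002 %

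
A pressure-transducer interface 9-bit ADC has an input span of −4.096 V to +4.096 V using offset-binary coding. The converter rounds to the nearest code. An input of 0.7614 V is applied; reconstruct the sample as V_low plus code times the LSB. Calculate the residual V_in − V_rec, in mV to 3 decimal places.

-6.600 mV

Step size: 8.192 V ÷ 2^9 = 16.000 mV.
(0.7614 − (−4.096))/0.016 = 303.5875; round gives code 304.
Code 304 maps back to (−4.096) + 304×0.016 V = 0.768 V.
V_in − V_rec = -0.0066 V = -6.600 mV.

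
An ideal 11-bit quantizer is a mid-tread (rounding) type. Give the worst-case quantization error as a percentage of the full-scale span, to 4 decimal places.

0.0244 %

Rounding → worst-case error = ½ LSB = V_FS/2^12, so 100/4096 = 0.0244141 % of full scale.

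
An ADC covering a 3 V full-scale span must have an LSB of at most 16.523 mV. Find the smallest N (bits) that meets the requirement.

Number of steps required ≥ 3 V / 16.523 mV = 181.57.
Need 2^N ≥ 181.57; 2^7 = 128, 2^8 = 256.
Minimum N = 8.

8 bits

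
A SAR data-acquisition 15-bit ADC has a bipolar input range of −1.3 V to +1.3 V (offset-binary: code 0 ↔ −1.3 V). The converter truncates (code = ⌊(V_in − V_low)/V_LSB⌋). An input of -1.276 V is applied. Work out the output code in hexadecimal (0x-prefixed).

LSB = 2.6 V / 32768 = 79.35 µV.
(V_in − V_low)/LSB = (-1.276 − (−1.3)) / 7.93457e-05 = 302.474.
⌊·⌋(302.474) = 302.
In hexadecimal (0x-prefixed): 0x12E.

code 0x12E (decimal 302)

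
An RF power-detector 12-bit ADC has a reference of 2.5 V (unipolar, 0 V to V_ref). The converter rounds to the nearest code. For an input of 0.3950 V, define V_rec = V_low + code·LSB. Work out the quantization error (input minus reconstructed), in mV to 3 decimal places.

Step size: 2.5 V ÷ 2^12 = 0.610 mV.
(0.3950 − 0)/0.000610352 = 647.1680; round gives code 647.
V_rec = 0 + 647·0.000610352 = 0.39489746 V.
V_in − V_rec = 0.000102539 V = 0.103 mV.

0.103 mV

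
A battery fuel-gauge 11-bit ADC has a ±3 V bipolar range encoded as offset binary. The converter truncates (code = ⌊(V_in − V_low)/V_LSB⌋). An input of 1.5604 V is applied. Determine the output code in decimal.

code 1556

With 2048 levels over 6 V, one step is 2.930 mV.
Input sits at 1556.617 steps above V_low.
⌊·⌋(1556.617) = 1556.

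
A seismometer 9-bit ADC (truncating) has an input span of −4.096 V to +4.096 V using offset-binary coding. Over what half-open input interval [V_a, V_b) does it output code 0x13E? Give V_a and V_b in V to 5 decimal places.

[0.99200 V, 1.00800 V)

LSB = 8.192/2^9 = 16.000 mV.
Code 0x13E = 318 decimal.
V_a = V_low + 318·LSB = 0.992 V; V_b = V_low + 319·LSB = 1.008 V.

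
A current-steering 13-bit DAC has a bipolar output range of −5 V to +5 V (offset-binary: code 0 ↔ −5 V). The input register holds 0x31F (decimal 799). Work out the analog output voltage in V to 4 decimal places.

-4.0247 V

LSB = 10 V / 2^13 = 1.221 mV.
Code 0x31F = 799 decimal.
V_out = (−5) + 799 × 0.0012207 V = -4.02466 V.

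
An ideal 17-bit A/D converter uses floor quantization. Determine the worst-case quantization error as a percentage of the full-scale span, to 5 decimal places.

0.00076 %

Truncating → worst-case error = 1 LSB = V_FS/2^17, so 100/131072 = 0.000762939 % of full scale.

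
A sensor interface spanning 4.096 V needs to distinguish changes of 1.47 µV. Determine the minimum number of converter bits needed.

Number of steps required ≥ 4.096 V / 1.47 µV = 2786394.56.
Need 2^N ≥ 2786394.56; 2^21 = 2097152, 2^22 = 4194304.
Minimum N = 22.

22 bits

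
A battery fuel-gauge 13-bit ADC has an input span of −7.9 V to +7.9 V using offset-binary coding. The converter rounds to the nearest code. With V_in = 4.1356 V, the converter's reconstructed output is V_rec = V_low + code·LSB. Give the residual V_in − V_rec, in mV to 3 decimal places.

0.444 mV

Step size: 15.8 V ÷ 2^13 = 1.929 mV.
Scaled input = 6240.2301 LSBs, so code = 6240.
V_rec = (−7.9) + 6240·0.00192871 = 4.1351562 V.
Error = 4.1356 − 4.1351562 = 0.00044375 V = 0.444 mV.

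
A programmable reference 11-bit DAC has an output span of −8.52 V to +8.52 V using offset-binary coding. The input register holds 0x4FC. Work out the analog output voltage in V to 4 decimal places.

LSB = 17.04 V / 2^11 = 8.320 mV.
Code 0x4FC = 1276 decimal.
V_out = (−8.52) + 1276 × 0.00832031 V = 2.09672 V.

2.0967 V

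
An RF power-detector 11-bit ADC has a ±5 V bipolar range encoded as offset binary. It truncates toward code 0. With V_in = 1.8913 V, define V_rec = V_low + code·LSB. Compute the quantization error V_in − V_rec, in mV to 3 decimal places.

1.652 mV

Step size: 10 V ÷ 2^11 = 4.883 mV.
(1.8913 − (−5))/0.00488281 = 1411.3382; ⌊·⌋ gives code 1411.
Reconstructed: 1.8896484 V.
Difference: 0.00165156 V → 1.652 mV.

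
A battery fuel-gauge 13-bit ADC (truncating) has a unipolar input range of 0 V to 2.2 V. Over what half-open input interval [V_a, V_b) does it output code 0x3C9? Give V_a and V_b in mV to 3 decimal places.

[260.229 mV, 260.498 mV)

LSB = 2.2/2^13 = 268.55 µV.
Code 0x3C9 = 969 decimal.
V_a = V_low + 969·LSB = 0.260229 V; V_b = V_low + 970·LSB = 0.260498 V.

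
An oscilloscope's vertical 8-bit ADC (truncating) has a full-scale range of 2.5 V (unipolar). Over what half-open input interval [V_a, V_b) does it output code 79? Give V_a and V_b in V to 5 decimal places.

[0.77148 V, 0.78125 V)

LSB = 2.5/2^8 = 9.766 mV.
V_a = V_low + 79·LSB = 0.771484 V; V_b = V_low + 80·LSB = 0.78125 V.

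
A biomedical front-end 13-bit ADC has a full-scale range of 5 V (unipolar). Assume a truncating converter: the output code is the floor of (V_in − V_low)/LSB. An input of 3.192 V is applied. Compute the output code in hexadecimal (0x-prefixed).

LSB = 5 V / 8192 = 0.610 mV.
(3.192 − 0) / 0.000610352 = 5229.773 LSBs.
So the output code is 5229.
In hexadecimal (0x-prefixed): 0x146D.

code 0x146D (decimal 5229)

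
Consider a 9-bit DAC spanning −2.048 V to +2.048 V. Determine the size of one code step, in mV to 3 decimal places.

8.000 mV

Full-scale span = 4.096 V.
LSB = 4.096 / 2^9 = 4.096 / 512 = 0.008 V = 8.000 mV.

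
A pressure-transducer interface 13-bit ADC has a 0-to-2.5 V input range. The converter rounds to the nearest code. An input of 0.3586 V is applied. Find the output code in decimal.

code 1175

LSB = 2.5 V / 8192 = 305.18 µV.
(V_in − V_low)/LSB = (0.3586 − 0) / 0.000305176 = 1175.060.
So the output code is 1175.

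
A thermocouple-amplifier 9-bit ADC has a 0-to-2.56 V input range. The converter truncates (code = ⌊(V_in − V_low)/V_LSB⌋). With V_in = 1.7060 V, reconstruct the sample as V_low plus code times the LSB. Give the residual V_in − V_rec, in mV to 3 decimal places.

1.000 mV

One LSB is 2.56 V / 512 = 5.000 mV.
(V_in − V_low)/LSB = (1.7060 − 0)/0.005 = 341.2000 → code 341 (floor).
Code 341 maps back to 0 + 341×0.005 V = 1.705 V.
V_in − V_rec = 0.001 V = 1.000 mV.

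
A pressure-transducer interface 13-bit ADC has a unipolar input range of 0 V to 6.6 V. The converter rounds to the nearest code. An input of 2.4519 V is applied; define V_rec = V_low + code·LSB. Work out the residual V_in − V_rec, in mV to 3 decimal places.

One LSB is 6.6 V / 8192 = 0.806 mV.
(2.4519 − 0)/0.000805664 = 3043.3280; round gives code 3043.
Reconstructed: 2.4516357 V.
Error = 2.4519 − 2.4516357 = 0.000264258 V = 0.264 mV.

0.264 mV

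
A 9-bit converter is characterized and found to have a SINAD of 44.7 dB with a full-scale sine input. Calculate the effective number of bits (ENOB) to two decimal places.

ENOB = (SINAD − 1.76) / 6.02 = (44.7 − 1.76)/6.02 = 7.133.

7.13 bits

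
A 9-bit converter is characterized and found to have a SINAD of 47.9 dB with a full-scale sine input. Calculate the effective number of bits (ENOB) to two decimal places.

7.66 bits

ENOB = (SINAD − 1.76) / 6.02 = (47.9 − 1.76)/6.02 = 7.664.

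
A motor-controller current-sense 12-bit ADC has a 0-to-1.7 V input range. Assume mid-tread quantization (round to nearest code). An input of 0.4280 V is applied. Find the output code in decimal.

code 1031

With 4096 levels over 1.7 V, one step is 415.04 µV.
Input sits at 1031.228 steps above V_low.
So the output code is 1031.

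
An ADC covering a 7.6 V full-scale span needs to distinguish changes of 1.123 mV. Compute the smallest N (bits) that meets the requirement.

13 bits

Number of steps required ≥ 7.6 V / 1.123 mV = 6767.59.
Need 2^N ≥ 6767.59; 2^12 = 4096, 2^13 = 8192.
Minimum N = 13.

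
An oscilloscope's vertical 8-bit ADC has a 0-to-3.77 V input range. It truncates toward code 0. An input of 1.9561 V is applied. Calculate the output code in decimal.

Full-scale span = 3.77 V; LSB = 3.77/2^8 = 14.727 mV.
(V_in − V_low)/LSB = (1.9561 − 0) / 0.0147266 = 132.828.
Floor → code 132.

code 132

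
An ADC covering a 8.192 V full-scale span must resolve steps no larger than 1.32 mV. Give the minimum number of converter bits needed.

13 bits

Number of steps required ≥ 8.192 V / 1.32 mV = 6206.06.
Need 2^N ≥ 6206.06; 2^12 = 4096, 2^13 = 8192.
Minimum N = 13.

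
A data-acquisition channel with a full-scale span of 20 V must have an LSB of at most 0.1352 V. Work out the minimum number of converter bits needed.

8 bits

Number of steps required ≥ 20 V / 0.1352 V = 147.93.
Need 2^N ≥ 147.93; 2^7 = 128, 2^8 = 256.
Minimum N = 8.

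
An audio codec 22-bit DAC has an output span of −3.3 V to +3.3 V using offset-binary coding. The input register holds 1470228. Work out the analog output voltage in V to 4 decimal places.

-0.9865 V

LSB = 6.6 V / 2^22 = 1.57 µV.
V_out = (−3.3) + 1470228 × 1.57356e-06 V = -0.986504 V.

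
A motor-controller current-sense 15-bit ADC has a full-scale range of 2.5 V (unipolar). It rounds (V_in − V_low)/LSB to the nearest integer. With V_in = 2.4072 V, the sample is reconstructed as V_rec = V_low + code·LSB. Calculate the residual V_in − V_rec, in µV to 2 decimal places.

Step size: 2.5 V ÷ 2^15 = 76.29 µV.
Scaled input = 31551.6518 LSBs, so code = 31552.
Code 31552 maps back to 0 + 31552×7.62939e-05 V = 2.4072266 V.
Difference: -2.65625e-05 V → -26.56 µV.

-26.56 µV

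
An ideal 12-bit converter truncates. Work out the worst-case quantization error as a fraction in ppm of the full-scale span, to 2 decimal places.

Truncating → worst-case error = 1 LSB = V_FS/2^12, so 1e+06/4096 = 244.141 ppm of full scale.

244.14 ppm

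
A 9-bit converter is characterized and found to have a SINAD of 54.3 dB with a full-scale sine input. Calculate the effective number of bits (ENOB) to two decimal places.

ENOB = (SINAD − 1.76) / 6.02 = (54.3 − 1.76)/6.02 = 8.728.

8.73 bits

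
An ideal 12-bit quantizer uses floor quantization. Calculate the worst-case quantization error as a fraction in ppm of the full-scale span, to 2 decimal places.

244.14 ppm

Truncating → worst-case error = 1 LSB = V_FS/2^12, so 1e+06/4096 = 244.141 ppm of full scale.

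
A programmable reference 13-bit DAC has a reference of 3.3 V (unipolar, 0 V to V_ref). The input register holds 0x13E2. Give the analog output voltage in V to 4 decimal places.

2.0504 V

LSB = 3.3 V / 2^13 = 402.83 µV.
Code 0x13E2 = 5090 decimal.
V_out = 0 + 5090 × 0.000402832 V = 2.05042 V.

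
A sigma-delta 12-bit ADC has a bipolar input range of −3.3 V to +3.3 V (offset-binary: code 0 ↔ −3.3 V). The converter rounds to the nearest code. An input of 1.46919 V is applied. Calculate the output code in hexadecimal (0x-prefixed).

LSB = 6.6 V / 4096 = 1.611 mV.
(1.46919 − (−3.3)) / 0.00161133 = 2959.788 LSBs.
Round → code 2960.
In hexadecimal (0x-prefixed): 0xB90.

code 0xB90 (decimal 2960)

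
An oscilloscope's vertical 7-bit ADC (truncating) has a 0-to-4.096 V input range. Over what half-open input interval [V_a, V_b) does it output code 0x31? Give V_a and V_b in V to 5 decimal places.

LSB = 4.096/2^7 = 32.000 mV.
Code 0x31 = 49 decimal.
V_a = V_low + 49·LSB = 1.568 V; V_b = V_low + 50·LSB = 1.6 V.

[1.56800 V, 1.60000 V)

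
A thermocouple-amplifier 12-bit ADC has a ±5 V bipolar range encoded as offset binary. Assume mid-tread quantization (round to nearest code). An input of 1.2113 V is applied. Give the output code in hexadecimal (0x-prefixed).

Full-scale span = 10 V; LSB = 10/2^12 = 2.441 mV.
(1.2113 − (−5)) / 0.00244141 = 2544.148 LSBs.
Round → code 2544.
In hexadecimal (0x-prefixed): 0x9F0.

code 0x9F0 (decimal 2544)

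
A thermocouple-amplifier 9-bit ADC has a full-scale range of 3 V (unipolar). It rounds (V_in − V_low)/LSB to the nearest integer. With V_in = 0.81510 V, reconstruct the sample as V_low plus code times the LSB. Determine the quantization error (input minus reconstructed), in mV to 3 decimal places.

Step size: 3 V ÷ 2^9 = 5.859 mV.
Scaled input = 139.1104 LSBs, so code = 139.
Code 139 maps back to 0 + 139×0.00585938 V = 0.81445312 V.
Difference: 0.000646875 V → 0.647 mV.

0.647 mV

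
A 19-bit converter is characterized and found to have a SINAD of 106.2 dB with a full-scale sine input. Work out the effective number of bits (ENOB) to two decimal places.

17.35 bits

ENOB = (SINAD − 1.76) / 6.02 = (106.2 − 1.76)/6.02 = 17.349.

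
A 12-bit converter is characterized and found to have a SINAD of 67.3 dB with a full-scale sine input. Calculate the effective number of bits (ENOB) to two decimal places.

ENOB = (SINAD − 1.76) / 6.02 = (67.3 − 1.76)/6.02 = 10.887.

10.89 bits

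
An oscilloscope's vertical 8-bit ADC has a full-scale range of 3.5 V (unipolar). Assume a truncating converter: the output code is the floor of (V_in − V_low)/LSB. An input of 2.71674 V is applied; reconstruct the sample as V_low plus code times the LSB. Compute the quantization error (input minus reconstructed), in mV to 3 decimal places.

9.709 mV

LSB = 3.5/2^8 = 13.672 mV.
(V_in − V_low)/LSB = (2.71674 − 0)/0.0136719 = 198.7101 → code 198 (floor).
Reconstructed: 2.7070312 V.
V_in − V_rec = 0.00970875 V = 9.709 mV.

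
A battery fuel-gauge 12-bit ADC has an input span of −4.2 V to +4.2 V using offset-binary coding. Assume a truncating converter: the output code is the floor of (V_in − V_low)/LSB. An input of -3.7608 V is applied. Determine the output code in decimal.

With 4096 levels over 8.4 V, one step is 2.051 mV.
(V_in − V_low)/LSB = (-3.7608 − (−4.2)) / 0.00205078 = 214.162.
⌊·⌋(214.162) = 214.

code 214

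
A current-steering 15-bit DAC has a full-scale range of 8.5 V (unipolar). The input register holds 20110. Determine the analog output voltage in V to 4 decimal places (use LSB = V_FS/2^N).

5.2165 V

LSB = 8.5 V / 2^15 = 259.40 µV.
V_out = 0 + 20110 × 0.000259399 V = 5.21652 V.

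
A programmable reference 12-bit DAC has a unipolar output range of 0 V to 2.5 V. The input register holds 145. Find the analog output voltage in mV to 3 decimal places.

88.501 mV

LSB = 2.5 V / 2^12 = 0.610 mV.
V_out = 0 + 145 × 0.000610352 V = 0.088501 V.
= 88.501 mV.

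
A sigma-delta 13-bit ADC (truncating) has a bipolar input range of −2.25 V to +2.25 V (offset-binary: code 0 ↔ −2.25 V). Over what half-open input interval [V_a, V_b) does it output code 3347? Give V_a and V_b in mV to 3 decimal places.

LSB = 4.5/2^13 = 0.549 mV.
V_a = V_low + 3347·LSB = -0.411438 V; V_b = V_low + 3348·LSB = -0.410889 V.

[-411.438 mV, -410.889 mV)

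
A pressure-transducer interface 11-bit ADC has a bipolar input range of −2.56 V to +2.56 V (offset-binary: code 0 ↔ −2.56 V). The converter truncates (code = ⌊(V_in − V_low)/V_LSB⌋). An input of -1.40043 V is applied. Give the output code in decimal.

code 463

Full-scale span = 5.12 V; LSB = 5.12/2^11 = 2.500 mV.
(-1.40043 − (−2.56)) / 0.0025 = 463.828 LSBs.
So the output code is 463.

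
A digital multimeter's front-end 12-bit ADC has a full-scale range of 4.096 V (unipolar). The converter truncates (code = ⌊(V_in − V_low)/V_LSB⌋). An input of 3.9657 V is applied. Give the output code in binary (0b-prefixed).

code 0b111101111101 (decimal 3965)

LSB = 4.096 V / 4096 = 1.000 mV.
(V_in − V_low)/LSB = (3.9657 − 0) / 0.001 = 3965.700.
So the output code is 3965.
In binary (0b-prefixed): 0b111101111101.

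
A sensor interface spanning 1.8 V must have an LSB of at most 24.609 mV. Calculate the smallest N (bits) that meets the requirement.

Number of steps required ≥ 1.8 V / 24.609 mV = 73.14.
Need 2^N ≥ 73.14; 2^6 = 64, 2^7 = 128.
Minimum N = 7.

7 bits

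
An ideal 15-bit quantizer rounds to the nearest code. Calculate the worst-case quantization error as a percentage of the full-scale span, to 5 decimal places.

0.00153 %

Rounding → worst-case error = ½ LSB = V_FS/2^16, so 100/65536 = 0.00152588 % of full scale.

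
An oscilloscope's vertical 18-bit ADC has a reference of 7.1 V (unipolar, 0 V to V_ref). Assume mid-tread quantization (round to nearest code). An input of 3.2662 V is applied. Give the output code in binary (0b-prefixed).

With 262144 levels over 7.1 V, one step is 27.08 µV.
Input sits at 120593.624 steps above V_low.
So the output code is 120594.
In binary (0b-prefixed): 0b11101011100010010.

code 0b11101011100010010 (decimal 120594)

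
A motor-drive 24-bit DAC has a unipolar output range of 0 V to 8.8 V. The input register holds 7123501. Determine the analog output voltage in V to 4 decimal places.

LSB = 8.8 V / 2^24 = 0.52 µV.
V_out = 0 + 7123501 × 5.24521e-07 V = 3.73642 V.

3.7364 V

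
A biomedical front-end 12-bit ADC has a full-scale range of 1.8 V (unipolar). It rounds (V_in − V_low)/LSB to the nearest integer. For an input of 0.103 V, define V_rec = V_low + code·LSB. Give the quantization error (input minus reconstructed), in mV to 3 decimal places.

0.168 mV

LSB = 1.8/2^12 = 439.45 µV.
(0.103 − 0)/0.000439453 = 234.3822; round gives code 234.
Code 234 maps back to 0 + 234×0.000439453 V = 0.10283203 V.
V_in − V_rec = 0.000167969 V = 0.168 mV.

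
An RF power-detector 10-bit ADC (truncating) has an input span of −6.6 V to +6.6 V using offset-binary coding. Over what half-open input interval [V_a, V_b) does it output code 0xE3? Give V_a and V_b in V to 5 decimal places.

LSB = 13.2/2^10 = 12.891 mV.
Code 0xE3 = 227 decimal.
V_a = V_low + 227·LSB = -3.67383 V; V_b = V_low + 228·LSB = -3.66094 V.

[-3.67383 V, -3.66094 V)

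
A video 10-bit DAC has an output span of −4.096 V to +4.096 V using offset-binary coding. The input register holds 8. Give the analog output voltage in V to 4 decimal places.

LSB = 8.192 V / 2^10 = 8.000 mV.
V_out = (−4.096) + 8 × 0.008 V = -4.032 V.

-4.0320 V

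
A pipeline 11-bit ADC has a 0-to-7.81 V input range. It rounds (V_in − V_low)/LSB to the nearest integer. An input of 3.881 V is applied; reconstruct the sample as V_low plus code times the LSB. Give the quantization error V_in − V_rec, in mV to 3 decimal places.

One LSB is 7.81 V / 2048 = 3.813 mV.
Scaled input = 1017.7065 LSBs, so code = 1018.
Code 1018 maps back to 0 + 1018×0.00381348 V = 3.8821191 V.
Error = 3.881 − 3.8821191 = -0.00111914 V = -1.119 mV.

-1.119 mV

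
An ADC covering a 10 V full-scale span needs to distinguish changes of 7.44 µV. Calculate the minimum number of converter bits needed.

Number of steps required ≥ 10 V / 7.44 µV = 1344086.02.
Need 2^N ≥ 1344086.02; 2^20 = 1048576, 2^21 = 2097152.
Minimum N = 21.

21 bits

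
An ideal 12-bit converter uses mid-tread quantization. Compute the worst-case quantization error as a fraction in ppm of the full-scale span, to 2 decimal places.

Rounding → worst-case error = ½ LSB = V_FS/2^13, so 1e+06/8192 = 122.07 ppm of full scale.

122.07 ppm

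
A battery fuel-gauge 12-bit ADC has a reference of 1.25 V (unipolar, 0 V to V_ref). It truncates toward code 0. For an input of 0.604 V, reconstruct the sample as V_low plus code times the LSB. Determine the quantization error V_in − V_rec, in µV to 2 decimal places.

One LSB is 1.25 V / 4096 = 305.18 µV.
Scaled input = 1979.1872 LSBs, so code = 1979.
Code 1979 maps back to 0 + 1979×0.000305176 V = 0.60394287 V.
Error = 0.604 − 0.60394287 = 5.71289e-05 V = 57.13 µV.

57.13 µV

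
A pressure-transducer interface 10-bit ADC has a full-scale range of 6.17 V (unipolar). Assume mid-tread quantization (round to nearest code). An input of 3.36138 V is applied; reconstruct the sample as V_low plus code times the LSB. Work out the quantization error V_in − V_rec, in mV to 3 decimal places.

-0.788 mV

LSB = 6.17/2^10 = 6.025 mV.
Scaled input = 557.8692 LSBs, so code = 558.
V_rec = 0 + 558·0.00602539 = 3.362168 V.
Error = 3.36138 − 3.362168 = -0.000787969 V = -0.788 mV.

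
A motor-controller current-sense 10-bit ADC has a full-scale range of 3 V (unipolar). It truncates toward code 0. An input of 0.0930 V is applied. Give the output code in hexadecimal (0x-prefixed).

code 0x1F (decimal 31)

With 1024 levels over 3 V, one step is 2.930 mV.
Input sits at 31.744 steps above V_low.
Floor → code 31.
In hexadecimal (0x-prefixed): 0x1F.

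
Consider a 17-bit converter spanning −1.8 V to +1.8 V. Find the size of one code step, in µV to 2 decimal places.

27.47 µV

Full-scale span = 3.6 V.
LSB = 3.6 / 2^17 = 3.6 / 131072 = 2.74658e-05 V = 27.47 µV.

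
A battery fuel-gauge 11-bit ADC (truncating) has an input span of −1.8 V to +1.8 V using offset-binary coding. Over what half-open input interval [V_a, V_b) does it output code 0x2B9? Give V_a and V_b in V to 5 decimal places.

[-0.57480 V, -0.57305 V)

LSB = 3.6/2^11 = 1.758 mV.
Code 0x2B9 = 697 decimal.
V_a = V_low + 697·LSB = -0.574805 V; V_b = V_low + 698·LSB = -0.573047 V.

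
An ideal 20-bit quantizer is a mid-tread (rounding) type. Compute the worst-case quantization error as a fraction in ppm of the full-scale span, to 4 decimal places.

0.4768 ppm

Rounding → worst-case error = ½ LSB = V_FS/2^21, so 1e+06/2097152 = 0.476837 ppm of full scale.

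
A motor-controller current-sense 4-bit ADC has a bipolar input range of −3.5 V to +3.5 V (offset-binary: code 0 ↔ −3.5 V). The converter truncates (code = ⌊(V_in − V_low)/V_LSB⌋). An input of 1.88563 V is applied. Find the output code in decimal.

code 12

LSB = 7 V / 16 = 437.500 mV.
Input sits at 12.310 steps above V_low.
Floor → code 12.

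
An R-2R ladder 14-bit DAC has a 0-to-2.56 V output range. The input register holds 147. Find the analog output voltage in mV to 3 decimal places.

LSB = 2.56 V / 2^14 = 156.25 µV.
V_out = 0 + 147 × 0.00015625 V = 0.0229687 V.
= 22.969 mV.

22.969 mV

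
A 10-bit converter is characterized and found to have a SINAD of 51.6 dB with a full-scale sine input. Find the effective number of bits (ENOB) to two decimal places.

8.28 bits

ENOB = (SINAD − 1.76) / 6.02 = (51.6 − 1.76)/6.02 = 8.279.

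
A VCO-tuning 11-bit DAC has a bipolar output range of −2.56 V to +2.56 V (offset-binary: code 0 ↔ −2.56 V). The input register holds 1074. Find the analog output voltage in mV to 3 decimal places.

125.000 mV

LSB = 5.12 V / 2^11 = 2.500 mV.
V_out = (−2.56) + 1074 × 0.0025 V = 0.125 V.
= 125.000 mV.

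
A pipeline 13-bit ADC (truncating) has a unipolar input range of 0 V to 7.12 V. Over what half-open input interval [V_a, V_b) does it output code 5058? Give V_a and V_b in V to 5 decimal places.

[4.39611 V, 4.39698 V)

LSB = 7.12/2^13 = 0.869 mV.
V_a = V_low + 5058·LSB = 4.39611 V; V_b = V_low + 5059·LSB = 4.39698 V.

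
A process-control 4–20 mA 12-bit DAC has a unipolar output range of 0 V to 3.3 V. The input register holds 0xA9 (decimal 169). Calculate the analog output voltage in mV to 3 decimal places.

LSB = 3.3 V / 2^12 = 0.806 mV.
Code 0xA9 = 169 decimal.
V_out = 0 + 169 × 0.000805664 V = 0.136157 V.
= 136.157 mV.

136.157 mV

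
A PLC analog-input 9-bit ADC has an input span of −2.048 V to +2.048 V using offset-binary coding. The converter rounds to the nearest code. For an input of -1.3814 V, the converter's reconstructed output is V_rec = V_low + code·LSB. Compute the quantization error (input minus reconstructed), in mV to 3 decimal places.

2.600 mV

One LSB is 4.096 V / 512 = 8.000 mV.
(-1.3814 − (−2.048))/0.008 = 83.3250; round gives code 83.
V_rec = (−2.048) + 83·0.008 = -1.384 V.
Error = -1.3814 − (−1.384) = 0.0026 V = 2.600 mV.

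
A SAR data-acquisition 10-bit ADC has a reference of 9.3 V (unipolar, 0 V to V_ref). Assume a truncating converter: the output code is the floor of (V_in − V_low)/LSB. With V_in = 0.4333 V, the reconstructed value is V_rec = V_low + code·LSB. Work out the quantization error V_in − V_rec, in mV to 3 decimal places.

One LSB is 9.3 V / 1024 = 9.082 mV.
Scaled input = 47.7096 LSBs, so code = 47.
Reconstructed: 0.42685547 V.
Difference: 0.00644453 V → 6.445 mV.

6.445 mV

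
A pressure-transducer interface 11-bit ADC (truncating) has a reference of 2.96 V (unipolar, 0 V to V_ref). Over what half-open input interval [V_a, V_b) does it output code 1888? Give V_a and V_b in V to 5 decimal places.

[2.72875 V, 2.73020 V)

LSB = 2.96/2^11 = 1.445 mV.
V_a = V_low + 1888·LSB = 2.72875 V; V_b = V_low + 1889·LSB = 2.7302 V.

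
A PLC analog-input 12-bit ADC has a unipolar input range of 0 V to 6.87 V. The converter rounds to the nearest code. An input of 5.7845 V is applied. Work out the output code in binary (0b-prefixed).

code 0b110101111001 (decimal 3449)

LSB = 6.87 V / 4096 = 1.677 mV.
Input sits at 3448.808 steps above V_low.
round(3448.808) = 3449.
In binary (0b-prefixed): 0b110101111001.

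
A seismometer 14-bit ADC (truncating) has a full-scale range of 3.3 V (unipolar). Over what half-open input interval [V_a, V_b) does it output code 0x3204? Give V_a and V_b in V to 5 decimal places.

[2.57893 V, 2.57913 V)

LSB = 3.3/2^14 = 201.42 µV.
Code 0x3204 = 12804 decimal.
V_a = V_low + 12804·LSB = 2.57893 V; V_b = V_low + 12805·LSB = 2.57913 V.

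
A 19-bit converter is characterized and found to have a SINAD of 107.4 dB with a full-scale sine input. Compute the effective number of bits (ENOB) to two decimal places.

ENOB = (SINAD − 1.76) / 6.02 = (107.4 − 1.76)/6.02 = 17.548.

17.55 bits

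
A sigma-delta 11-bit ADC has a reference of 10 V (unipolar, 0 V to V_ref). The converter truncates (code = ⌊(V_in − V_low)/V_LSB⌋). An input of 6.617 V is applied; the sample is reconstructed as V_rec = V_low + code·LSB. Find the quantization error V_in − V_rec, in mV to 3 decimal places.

0.789 mV

One LSB is 10 V / 2048 = 4.883 mV.
(V_in − V_low)/LSB = (6.617 − 0)/0.00488281 = 1355.1616 → code 1355 (floor).
V_rec = 0 + 1355·0.00488281 = 6.6162109 V.
V_in − V_rec = 0.000789063 V = 0.789 mV.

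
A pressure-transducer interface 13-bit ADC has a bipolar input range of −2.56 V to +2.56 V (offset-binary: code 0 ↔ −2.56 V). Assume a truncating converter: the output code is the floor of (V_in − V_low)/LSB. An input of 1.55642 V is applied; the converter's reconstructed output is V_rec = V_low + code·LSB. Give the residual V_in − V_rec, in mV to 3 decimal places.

0.170 mV

LSB = 5.12/2^13 = 0.625 mV.
(1.55642 − (−2.56))/0.000625 = 6586.2720; ⌊·⌋ gives code 6586.
V_rec = (−2.56) + 6586·0.000625 = 1.55625 V.
V_in − V_rec = 0.00017 V = 0.170 mV.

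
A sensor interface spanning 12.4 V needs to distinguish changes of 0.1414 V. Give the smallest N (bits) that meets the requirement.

7 bits

Number of steps required ≥ 12.4 V / 0.1414 V = 87.69.
Need 2^N ≥ 87.69; 2^6 = 64, 2^7 = 128.
Minimum N = 7.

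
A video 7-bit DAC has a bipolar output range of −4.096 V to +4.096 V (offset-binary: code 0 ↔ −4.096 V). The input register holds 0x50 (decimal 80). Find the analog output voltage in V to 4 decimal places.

LSB = 8.192 V / 2^7 = 64.000 mV.
Code 0x50 = 80 decimal.
V_out = (−4.096) + 80 × 0.064 V = 1.024 V.

1.0240 V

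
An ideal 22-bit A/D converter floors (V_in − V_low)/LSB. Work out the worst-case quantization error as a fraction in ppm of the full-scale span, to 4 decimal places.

0.2384 ppm

Truncating → worst-case error = 1 LSB = V_FS/2^22, so 1e+06/4194304 = 0.238419 ppm of full scale.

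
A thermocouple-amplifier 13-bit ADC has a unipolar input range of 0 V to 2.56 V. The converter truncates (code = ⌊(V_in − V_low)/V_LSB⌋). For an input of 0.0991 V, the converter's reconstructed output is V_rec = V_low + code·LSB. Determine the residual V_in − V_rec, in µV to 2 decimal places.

37.50 µV

One LSB is 2.56 V / 8192 = 312.50 µV.
Scaled input = 317.1200 LSBs, so code = 317.
V_rec = 0 + 317·0.0003125 = 0.0990625 V.
Error = 0.0991 − 0.0990625 = 3.75e-05 V = 37.50 µV.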